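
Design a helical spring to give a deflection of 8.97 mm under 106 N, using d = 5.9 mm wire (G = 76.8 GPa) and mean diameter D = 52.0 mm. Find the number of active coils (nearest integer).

Required rate k = F/δ = 106/8.97 = 11.817 N/mm
N_a = Gd⁴/(8D³k) = (76.8×10³ × 5.9⁴)/(8 × 52.0³ × 11.817)
    = 9.30613e+07 / 1.32927e+07 = 7.001 → 7 coils

7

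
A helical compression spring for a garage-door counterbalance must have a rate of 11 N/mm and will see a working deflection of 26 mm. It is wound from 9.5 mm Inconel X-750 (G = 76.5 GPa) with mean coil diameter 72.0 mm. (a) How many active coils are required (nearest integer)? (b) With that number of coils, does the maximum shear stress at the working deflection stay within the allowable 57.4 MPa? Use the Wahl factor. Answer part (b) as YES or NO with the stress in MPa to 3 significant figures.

N_a = Gd⁴/(8D³k) = (76.5×10³)(9.5⁴)/(8·72.0³·11) = 18.97 → N_a = 19
Actual rate k = Gd⁴/(8D³·19) = 10.983 N/mm
Working load F = kδ = 10.983·26 = 285.55 N
C = 72.0/9.5 = 7.5789; K_W = (4C−1)/(4C−4)+0.615/C = 1.1951
τ_max = K_W·8FD/(πd³) = 1.1951·61.065 = 72.981 MPa
τ_max > 57.4 MPa → exceeds allowable

(a) 19 coils; (b) NO, τ_max = 73.0 MPa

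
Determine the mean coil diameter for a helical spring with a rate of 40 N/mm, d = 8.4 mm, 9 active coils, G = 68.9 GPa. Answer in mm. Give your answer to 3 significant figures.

D = (Gd⁴/(8N_a·k))^(1/3) = (68.9×10³·8.4⁴/(8·9·40))^(1/3)
  = (119109)^(1/3) = 49.2018 mm

49.2 mm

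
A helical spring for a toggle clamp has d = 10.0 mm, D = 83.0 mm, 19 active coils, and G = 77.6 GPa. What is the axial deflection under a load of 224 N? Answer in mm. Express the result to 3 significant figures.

25.1 mm

k = Gd⁴/(8D³N_a) = (77.6×10³)(10.0⁴)/(8·83.0³·19) = 8.9286 N/mm
δ = F/k = 224 / 8.9286 = 25.088 mm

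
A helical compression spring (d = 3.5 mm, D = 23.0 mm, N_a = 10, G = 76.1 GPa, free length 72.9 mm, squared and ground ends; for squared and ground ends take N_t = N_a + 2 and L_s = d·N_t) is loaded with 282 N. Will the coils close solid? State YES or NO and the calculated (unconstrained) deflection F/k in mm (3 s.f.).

k = Gd⁴/(8D³N_a) = (76.1×10³)(3.5⁴)/(8·23.0³·10) = 11.732 N/mm
N_t = 12; L_s = 3.5·12 = 42 mm; δ_solid = L₀ − L_s = 72.9 − 42 = 30.9 mm
δ = F/k = 282/11.732 = 24.036 mm
δ < δ_solid → spring does not go solid

NO, δ = 24.0 mm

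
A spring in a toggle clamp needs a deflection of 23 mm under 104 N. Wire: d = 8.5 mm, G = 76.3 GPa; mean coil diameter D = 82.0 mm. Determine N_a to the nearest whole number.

20

Required rate k = F/δ = 104/23 = 4.5217 N/mm
N_a = Gd⁴/(8D³k) = (76.3×10³ × 8.5⁴)/(8 × 82.0³ × 4.5217)
    = 3.98291e+08 / 1.99451e+07 = 19.97 → 20 coils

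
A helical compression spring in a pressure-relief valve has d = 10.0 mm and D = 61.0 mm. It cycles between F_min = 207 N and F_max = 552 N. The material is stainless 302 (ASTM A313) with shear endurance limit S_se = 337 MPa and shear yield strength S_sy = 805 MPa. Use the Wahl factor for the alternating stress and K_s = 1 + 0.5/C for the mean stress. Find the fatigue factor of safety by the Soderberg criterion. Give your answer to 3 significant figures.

C = D/d = 61.0/10.0 = 6.1000; K_W = (4C−1)/(4C−4)+0.615/C = 1.2479; K_s = 1+0.5/C = 1.0820
F_a = (F_max−F_min)/2 = 172.5 N; F_m = (F_max+F_min)/2 = 379.5 N
τ_a = K_W·8F_aD/(πd³) = 1.2479 × 26.795 = 33.437 MPa
τ_m = K_s·8F_mD/(πd³) = 1.0820 × 58.95 = 63.782 MPa
Soderberg: 1/n_f = τ_a/S_se + τ_m/S_sy = 33.437/337 + 63.782/805 = 0.09922 + 0.07923 = 0.17845
n_f = 1/0.17845 = 5.604

5.60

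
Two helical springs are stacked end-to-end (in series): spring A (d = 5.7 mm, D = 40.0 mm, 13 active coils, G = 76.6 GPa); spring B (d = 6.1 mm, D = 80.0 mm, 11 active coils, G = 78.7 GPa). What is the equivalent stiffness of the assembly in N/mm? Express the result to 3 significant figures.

k_A = Gd⁴/(8D³N_a) = (76.6×10³)(5.7⁴)/(8·40.0³·13) = 12.148 N/mm
k_B = Gd⁴/(8D³N_a) = (78.7×10³)(6.1⁴)/(8·80.0³·11) = 2.4185 N/mm
Series: 1/k_eq = 1/12.148 + 1/2.4185 = 0.4958; k_eq = 2.0169 N/mm

2.02 N/mm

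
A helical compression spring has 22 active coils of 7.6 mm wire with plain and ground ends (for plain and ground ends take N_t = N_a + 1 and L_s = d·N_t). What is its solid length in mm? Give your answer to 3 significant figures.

plain and ground ends: N_t = N_a + 1 = 22 + 1 = 23
L_s = d·N_t = 7.6 × 23 = 174.8 mm

175 mm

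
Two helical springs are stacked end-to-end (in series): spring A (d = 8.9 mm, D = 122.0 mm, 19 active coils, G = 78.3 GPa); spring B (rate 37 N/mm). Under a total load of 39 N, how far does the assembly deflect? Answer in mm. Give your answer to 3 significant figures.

k_A = Gd⁴/(8D³N_a) = (78.3×10³)(8.9⁴)/(8·122.0³·19) = 1.7799 N/mm
Series: 1/k_eq = 1/1.7799 + 1/37 = 0.58885; k_eq = 1.6982 N/mm
δ = F/k_eq = 39/1.6982 = 22.965 mm

23.0 mm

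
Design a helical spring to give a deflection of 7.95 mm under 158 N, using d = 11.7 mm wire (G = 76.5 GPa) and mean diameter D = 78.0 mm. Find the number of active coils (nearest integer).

19

Required rate k = F/δ = 158/7.95 = 19.874 N/mm
N_a = Gd⁴/(8D³k) = (76.5×10³ × 11.7⁴)/(8 × 78.0³ × 19.874)
    = 1.43352e+09 / 7.54508e+07 = 19 → 19 coils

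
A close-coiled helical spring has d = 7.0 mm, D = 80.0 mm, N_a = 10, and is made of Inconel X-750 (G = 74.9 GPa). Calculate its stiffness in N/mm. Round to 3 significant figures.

k = Gd⁴/(8D³N_a) = (74.9×10³ × 7.0⁴) / (8 × 80.0³ × 10)
  = 1.79835e+08 / 4.096e+07 = 4.3905 N/mm

4.39 N/mm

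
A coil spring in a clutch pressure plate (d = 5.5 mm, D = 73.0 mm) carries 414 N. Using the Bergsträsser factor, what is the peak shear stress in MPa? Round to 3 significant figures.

509 MPa

Spring index C = D/d = 73.0/5.5 = 13.2727
K_B = (4C+2)/(4C−3) = 55.091/50.091 = 1.0998
τ₀ = 8FD/(πd³) = 8·414·73.0/(π·5.5³) = 241776/522.68 = 462.57 MPa
τ_max = K·τ₀ = 1.0998 × 462.57 = 508.74 MPa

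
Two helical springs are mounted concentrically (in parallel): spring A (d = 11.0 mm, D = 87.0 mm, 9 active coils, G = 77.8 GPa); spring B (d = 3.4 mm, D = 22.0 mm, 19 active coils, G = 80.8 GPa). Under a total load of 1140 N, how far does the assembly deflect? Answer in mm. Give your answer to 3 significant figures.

k_A = Gd⁴/(8D³N_a) = (77.8×10³)(11.0⁴)/(8·87.0³·9) = 24.025 N/mm
k_B = Gd⁴/(8D³N_a) = (80.8×10³)(3.4⁴)/(8·22.0³·19) = 6.6714 N/mm
Parallel: k_eq = 24.025 + 6.6714 = 30.696 N/mm
δ = F/k_eq = 1140/30.696 = 37.138 mm

37.1 mm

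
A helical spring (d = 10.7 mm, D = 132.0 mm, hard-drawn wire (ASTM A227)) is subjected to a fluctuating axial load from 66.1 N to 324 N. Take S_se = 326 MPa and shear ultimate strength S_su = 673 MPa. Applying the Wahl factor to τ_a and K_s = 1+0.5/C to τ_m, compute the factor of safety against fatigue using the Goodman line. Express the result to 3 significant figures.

4.91

C = D/d = 132.0/10.7 = 12.3364; K_W = (4C−1)/(4C−4)+0.615/C = 1.1160; K_s = 1+0.5/C = 1.0405
F_a = (F_max−F_min)/2 = 128.95 N; F_m = (F_max+F_min)/2 = 195.05 N
τ_a = K_W·8F_aD/(πd³) = 1.1160 × 35.382 = 39.487 MPa
τ_m = K_s·8F_mD/(πd³) = 1.0405 × 53.519 = 55.688 MPa
Goodman: 1/n_f = τ_a/S_se + τ_m/S_su = 39.487/326 + 55.688/673 = 0.12113 + 0.08275 = 0.20387
n_f = 1/0.20387 = 4.905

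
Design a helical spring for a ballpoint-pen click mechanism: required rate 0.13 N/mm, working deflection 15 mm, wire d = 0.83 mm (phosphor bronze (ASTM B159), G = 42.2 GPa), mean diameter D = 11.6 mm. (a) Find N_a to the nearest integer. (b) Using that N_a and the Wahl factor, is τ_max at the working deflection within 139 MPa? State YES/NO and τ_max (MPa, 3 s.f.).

N_a = Gd⁴/(8D³k) = (42.2×10³)(0.83⁴)/(8·11.6³·0.13) = 12.34 → N_a = 12
Actual rate k = Gd⁴/(8D³·12) = 0.13365 N/mm
Working load F = kδ = 0.13365·15 = 2.0048 N
C = 11.6/0.83 = 13.9759; K_W = (4C−1)/(4C−4)+0.615/C = 1.1018
τ_max = K_W·8FD/(πd³) = 1.1018·103.57 = 114.11 MPa
τ_max ≤ 139 MPa → acceptable

(a) 12 coils; (b) YES, τ_max = 114 MPa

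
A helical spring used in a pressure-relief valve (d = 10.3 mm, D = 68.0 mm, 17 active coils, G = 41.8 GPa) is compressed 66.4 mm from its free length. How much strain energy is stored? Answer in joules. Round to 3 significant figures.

24.3 J

k = Gd⁴/(8D³N_a) = (41.8×10³)(10.3⁴)/(8·68.0³·17) = 11.002 N/mm
U = ½kδ² = 0.5 × 11.002 × 66.4² = 24253 N·mm = 24.253 J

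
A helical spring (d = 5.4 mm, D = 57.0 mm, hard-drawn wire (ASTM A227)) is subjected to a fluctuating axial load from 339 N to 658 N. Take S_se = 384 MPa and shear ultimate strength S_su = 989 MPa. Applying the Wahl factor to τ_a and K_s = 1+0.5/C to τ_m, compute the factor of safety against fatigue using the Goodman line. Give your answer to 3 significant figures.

C = D/d = 57.0/5.4 = 10.5556; K_W = (4C−1)/(4C−4)+0.615/C = 1.1368; K_s = 1+0.5/C = 1.0474
F_a = (F_max−F_min)/2 = 159.5 N; F_m = (F_max+F_min)/2 = 498.5 N
τ_a = K_W·8F_aD/(πd³) = 1.1368 × 147.03 = 167.13 MPa
τ_m = K_s·8F_mD/(πd³) = 1.0474 × 459.51 = 481.28 MPa
Goodman: 1/n_f = τ_a/S_se + τ_m/S_su = 167.13/384 + 481.28/989 = 0.43524 + 0.48663 = 0.92187
n_f = 1/0.92187 = 1.085

1.08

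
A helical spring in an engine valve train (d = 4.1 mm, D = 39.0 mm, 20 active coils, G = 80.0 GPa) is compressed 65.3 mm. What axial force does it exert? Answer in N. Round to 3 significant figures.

156 N

k = Gd⁴/(8D³N_a) = (80.0×10³)(4.1⁴)/(8·39.0³·20) = 2.3818 N/mm
F = k·δ = 2.3818 × 65.3 = 155.53 N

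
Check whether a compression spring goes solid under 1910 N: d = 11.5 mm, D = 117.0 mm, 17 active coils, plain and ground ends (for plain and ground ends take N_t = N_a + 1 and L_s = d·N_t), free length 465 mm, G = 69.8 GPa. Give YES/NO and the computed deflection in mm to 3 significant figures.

k = Gd⁴/(8D³N_a) = (69.8×10³)(11.5⁴)/(8·117.0³·17) = 5.6047 N/mm
N_t = 18; L_s = 11.5·18 = 207 mm; δ_solid = L₀ − L_s = 465 − 207 = 258 mm
δ = F/k = 1910/5.6047 = 340.79 mm
δ ≥ δ_solid → spring goes solid

YES, δ = 341 mm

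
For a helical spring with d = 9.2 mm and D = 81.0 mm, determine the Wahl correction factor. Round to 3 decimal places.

C = D/d = 81.0/9.2 = 8.8043
K_W = (4C−1)/(4C−4) + 0.615/C = 34.217/31.217 + 0.0699 = 1.1660

1.166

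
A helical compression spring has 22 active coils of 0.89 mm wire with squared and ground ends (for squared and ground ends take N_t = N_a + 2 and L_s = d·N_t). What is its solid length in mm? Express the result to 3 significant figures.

squared and ground ends: N_t = N_a + 2 = 22 + 2 = 24
L_s = d·N_t = 0.89 × 24 = 21.36 mm

21.4 mm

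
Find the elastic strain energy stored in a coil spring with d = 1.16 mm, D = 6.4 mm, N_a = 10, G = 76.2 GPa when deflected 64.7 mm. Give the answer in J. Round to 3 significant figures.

13.8 J

k = Gd⁴/(8D³N_a) = (76.2×10³)(1.16⁴)/(8·6.4³·10) = 6.579 N/mm
U = ½kδ² = 0.5 × 6.579 × 64.7² = 13770 N·mm = 13.77 J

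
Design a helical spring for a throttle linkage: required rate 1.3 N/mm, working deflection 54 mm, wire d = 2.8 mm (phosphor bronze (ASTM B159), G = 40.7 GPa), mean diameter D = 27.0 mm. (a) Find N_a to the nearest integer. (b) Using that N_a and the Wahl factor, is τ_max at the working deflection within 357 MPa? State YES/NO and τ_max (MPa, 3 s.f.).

(a) 12 coils; (b) YES, τ_max = 258 MPa

N_a = Gd⁴/(8D³k) = (40.7×10³)(2.8⁴)/(8·27.0³·1.3) = 12.22 → N_a = 12
Actual rate k = Gd⁴/(8D³·12) = 1.3239 N/mm
Working load F = kδ = 1.3239·54 = 71.492 N
C = 27.0/2.8 = 9.6429; K_W = (4C−1)/(4C−4)+0.615/C = 1.1506
τ_max = K_W·8FD/(πd³) = 1.1506·223.92 = 257.63 MPa
τ_max ≤ 357 MPa → acceptable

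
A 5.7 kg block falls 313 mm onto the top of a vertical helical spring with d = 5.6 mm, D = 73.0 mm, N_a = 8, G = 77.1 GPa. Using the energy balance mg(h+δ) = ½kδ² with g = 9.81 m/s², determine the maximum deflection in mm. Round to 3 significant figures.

127 mm

k = Gd⁴/(8D³N_a) = (77.1×10³)(5.6⁴)/(8·73.0³·8) = 3.0455 N/mm
W = mg = 5.7 × 9.81 = 55.917 N
½kδ² − Wδ − Wh = 0 → δ = (W + √(W² + 2kWh))/k
δ = (55.917 + √(3126.7 + 106605))/3.0455 = (55.917 + 331.26)/3.0455 = 127.13 mm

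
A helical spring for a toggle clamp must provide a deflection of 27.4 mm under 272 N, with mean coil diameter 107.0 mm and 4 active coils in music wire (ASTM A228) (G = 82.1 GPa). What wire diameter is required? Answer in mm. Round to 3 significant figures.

8.30 mm

Required rate k = F/δ = 272/27.4 = 9.927 N/mm
d = (8D³N_a·k / G)^(1/4) = (8·107.0³·4·9.927 / (82.1×10³))^0.25
  = (4740)^0.25 = 8.2974 mm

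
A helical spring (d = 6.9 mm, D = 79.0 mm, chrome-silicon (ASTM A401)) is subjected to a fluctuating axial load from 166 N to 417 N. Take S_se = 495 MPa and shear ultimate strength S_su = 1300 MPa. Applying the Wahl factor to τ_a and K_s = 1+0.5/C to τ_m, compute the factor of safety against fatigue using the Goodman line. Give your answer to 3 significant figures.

C = D/d = 79.0/6.9 = 11.4493; K_W = (4C−1)/(4C−4)+0.615/C = 1.1255; K_s = 1+0.5/C = 1.0437
F_a = (F_max−F_min)/2 = 125.5 N; F_m = (F_max+F_min)/2 = 291.5 N
τ_a = K_W·8F_aD/(πd³) = 1.1255 × 76.854 = 86.498 MPa
τ_m = K_s·8F_mD/(πd³) = 1.0437 × 178.51 = 186.3 MPa
Goodman: 1/n_f = τ_a/S_se + τ_m/S_su = 86.498/495 + 186.3/1300 = 0.17474 + 0.14331 = 0.31805
n_f = 1/0.31805 = 3.144

3.14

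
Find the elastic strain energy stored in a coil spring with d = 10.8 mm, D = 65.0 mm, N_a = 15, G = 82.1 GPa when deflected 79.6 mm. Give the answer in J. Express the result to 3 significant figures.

k = Gd⁴/(8D³N_a) = (82.1×10³)(10.8⁴)/(8·65.0³·15) = 33.894 N/mm
U = ½kδ² = 0.5 × 33.894 × 79.6² = 1.0738e+05 N·mm = 107.38 J

107 J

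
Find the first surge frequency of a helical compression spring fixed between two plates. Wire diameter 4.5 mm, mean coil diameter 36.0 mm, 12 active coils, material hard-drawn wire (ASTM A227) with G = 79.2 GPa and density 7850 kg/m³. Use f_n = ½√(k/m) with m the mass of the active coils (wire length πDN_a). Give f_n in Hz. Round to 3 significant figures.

103 Hz

k = Gd⁴/(8D³N_a) = (79.2×10³)(4.5⁴)/(8·36.0³·12) = 7.251 N/mm = 7251 N/m
Wire length L = πDN_a = π·36.0·12 = 1357.2 mm
m = ρ·(πd²/4)·L = 7850 × 15.904×10⁻⁶ m² × 1.3572 m = 0.16944 kg
f_n = ½√(k/m) = 0.5·√(7251/0.16944) = 0.5·√(42794) = 103.43 Hz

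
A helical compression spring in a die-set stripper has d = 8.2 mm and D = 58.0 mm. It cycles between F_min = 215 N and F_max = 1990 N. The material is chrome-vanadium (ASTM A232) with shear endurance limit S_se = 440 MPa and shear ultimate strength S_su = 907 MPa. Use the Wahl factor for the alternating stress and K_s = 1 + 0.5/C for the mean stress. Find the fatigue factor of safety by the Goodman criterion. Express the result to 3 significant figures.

0.997

C = D/d = 58.0/8.2 = 7.0732; K_W = (4C−1)/(4C−4)+0.615/C = 1.2104; K_s = 1+0.5/C = 1.0707
F_a = (F_max−F_min)/2 = 887.5 N; F_m = (F_max+F_min)/2 = 1102.5 N
τ_a = K_W·8F_aD/(πd³) = 1.2104 × 237.74 = 287.77 MPa
τ_m = K_s·8F_mD/(πd³) = 1.0707 × 295.33 = 316.21 MPa
Goodman: 1/n_f = τ_a/S_se + τ_m/S_su = 287.77/440 + 316.21/907 = 0.65401 + 0.34863 = 1.0026
n_f = 1/1.0026 = 0.9974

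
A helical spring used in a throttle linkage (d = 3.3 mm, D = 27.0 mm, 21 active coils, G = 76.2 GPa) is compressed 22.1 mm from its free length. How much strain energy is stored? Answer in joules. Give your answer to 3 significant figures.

0.667 J

k = Gd⁴/(8D³N_a) = (76.2×10³)(3.3⁴)/(8·27.0³·21) = 2.7328 N/mm
U = ½kδ² = 0.5 × 2.7328 × 22.1² = 667.37 N·mm = 0.66737 J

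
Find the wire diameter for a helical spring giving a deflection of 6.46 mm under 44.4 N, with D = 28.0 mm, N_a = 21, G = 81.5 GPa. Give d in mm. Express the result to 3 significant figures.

4.20 mm

Required rate k = F/δ = 44.4/6.46 = 6.8731 N/mm
d = (8D³N_a·k / G)^(1/4) = (8·28.0³·21·6.8731 / (81.5×10³))^0.25
  = (311.01)^0.25 = 4.1995 mm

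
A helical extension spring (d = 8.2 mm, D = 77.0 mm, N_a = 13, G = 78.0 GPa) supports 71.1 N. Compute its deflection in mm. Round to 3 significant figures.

9.57 mm

k = Gd⁴/(8D³N_a) = (78.0×10³)(8.2⁴)/(8·77.0³·13) = 7.4275 N/mm
δ = F/k = 71.1 / 7.4275 = 9.5725 mm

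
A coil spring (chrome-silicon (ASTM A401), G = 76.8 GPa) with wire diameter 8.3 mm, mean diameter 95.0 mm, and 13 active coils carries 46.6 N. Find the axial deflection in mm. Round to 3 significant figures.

11.4 mm

k = Gd⁴/(8D³N_a) = (76.8×10³)(8.3⁴)/(8·95.0³·13) = 4.0876 N/mm
δ = F/k = 46.6 / 4.0876 = 11.4 mm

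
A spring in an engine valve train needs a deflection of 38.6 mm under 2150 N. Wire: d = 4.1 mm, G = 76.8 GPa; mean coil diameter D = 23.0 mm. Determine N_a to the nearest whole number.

4

Required rate k = F/δ = 2150/38.6 = 55.699 N/mm
N_a = Gd⁴/(8D³k) = (76.8×10³ × 4.1⁴)/(8 × 23.0³ × 55.699)
    = 2.17018e+07 / 5.42156e+06 = 4.003 → 4 coils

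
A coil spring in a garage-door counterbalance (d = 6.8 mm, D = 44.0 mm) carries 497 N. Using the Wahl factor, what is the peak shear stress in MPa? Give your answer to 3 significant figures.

Spring index C = D/d = 44.0/6.8 = 6.4706
K_W = (4C−1)/(4C−4) + 0.615/C = 24.882/21.882 + 0.0950 = 1.2321
τ₀ = 8FD/(πd³) = 8·497·44.0/(π·6.8³) = 174944/987.82 = 177.1 MPa
τ_max = K·τ₀ = 1.2321 × 177.1 = 218.21 MPa

218 MPa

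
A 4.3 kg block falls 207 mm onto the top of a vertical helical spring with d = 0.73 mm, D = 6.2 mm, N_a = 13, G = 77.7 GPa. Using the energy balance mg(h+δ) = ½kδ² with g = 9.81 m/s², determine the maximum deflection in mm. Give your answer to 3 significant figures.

195 mm

k = Gd⁴/(8D³N_a) = (77.7×10³)(0.73⁴)/(8·6.2³·13) = 0.89023 N/mm
W = mg = 4.3 × 9.81 = 42.183 N
½kδ² − Wδ − Wh = 0 → δ = (W + √(W² + 2kWh))/k
δ = (42.183 + √(1779.4 + 15546.8))/0.89023 = (42.183 + 131.63)/0.89023 = 195.24 mm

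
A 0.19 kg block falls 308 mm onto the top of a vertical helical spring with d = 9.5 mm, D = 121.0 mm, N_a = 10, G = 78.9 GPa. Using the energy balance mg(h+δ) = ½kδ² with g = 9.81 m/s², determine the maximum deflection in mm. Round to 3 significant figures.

16.3 mm

k = Gd⁴/(8D³N_a) = (78.9×10³)(9.5⁴)/(8·121.0³·10) = 4.5345 N/mm
W = mg = 0.19 × 9.81 = 1.8639 N
½kδ² − Wδ − Wh = 0 → δ = (W + √(W² + 2kWh))/k
δ = (1.8639 + √(3.4741 + 5206.29))/4.5345 = (1.8639 + 72.179)/4.5345 = 16.329 mm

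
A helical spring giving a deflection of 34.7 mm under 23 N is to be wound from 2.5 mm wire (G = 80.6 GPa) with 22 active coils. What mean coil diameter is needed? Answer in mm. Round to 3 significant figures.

Required rate k = F/δ = 23/34.7 = 0.66282 N/mm
D = (Gd⁴/(8N_a·k))^(1/3) = (80.6×10³·2.5⁴/(8·22·0.66282))^(1/3)
  = (26988.8)^(1/3) = 29.9959 mm

30.0 mm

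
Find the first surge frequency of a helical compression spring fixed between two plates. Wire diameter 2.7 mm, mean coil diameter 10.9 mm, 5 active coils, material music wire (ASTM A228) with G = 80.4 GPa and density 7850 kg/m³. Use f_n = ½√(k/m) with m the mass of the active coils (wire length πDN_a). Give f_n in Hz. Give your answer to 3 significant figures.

k = Gd⁴/(8D³N_a) = (80.4×10³)(2.7⁴)/(8·10.9³·5) = 82.484 N/mm = 82484 N/m
Wire length L = πDN_a = π·10.9·5 = 171.22 mm
m = ρ·(πd²/4)·L = 7850 × 5.7256×10⁻⁶ m² × 0.17122 m = 0.0076954 kg
f_n = ½√(k/m) = 0.5·√(82484/0.0076954) = 0.5·√(1.0719e+07) = 1637 Hz

1640 Hz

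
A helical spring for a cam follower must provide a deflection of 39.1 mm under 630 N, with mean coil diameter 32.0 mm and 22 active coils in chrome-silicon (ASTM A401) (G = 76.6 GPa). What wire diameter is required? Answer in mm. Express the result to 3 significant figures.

5.90 mm

Required rate k = F/δ = 630/39.1 = 16.113 N/mm
d = (8D³N_a·k / G)^(1/4) = (8·32.0³·22·16.113 / (76.6×10³))^0.25
  = (1213.1)^0.25 = 5.9017 mm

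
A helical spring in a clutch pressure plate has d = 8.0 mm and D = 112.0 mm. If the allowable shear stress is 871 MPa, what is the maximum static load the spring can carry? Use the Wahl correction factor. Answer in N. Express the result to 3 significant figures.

1420 N

C = D/d = 112.0/8.0 = 14.0000
K_W = (4C−1)/(4C−4) + 0.615/C = 55.000/52.000 + 0.0439 = 1.1016
τ_max = K·8FD/(πd³) → F_max = τ_allow·πd³/(8DK)
F_max = 871·π·8.0³/(8·112.0·1.1016) = 1.401e+06/987.05 = 1419.4 N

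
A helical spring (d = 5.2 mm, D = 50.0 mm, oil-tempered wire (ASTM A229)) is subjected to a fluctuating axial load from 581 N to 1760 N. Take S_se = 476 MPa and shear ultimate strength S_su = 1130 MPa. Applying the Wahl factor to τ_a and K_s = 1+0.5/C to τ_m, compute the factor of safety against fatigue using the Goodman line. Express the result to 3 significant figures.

0.439

C = D/d = 50.0/5.2 = 9.6154; K_W = (4C−1)/(4C−4)+0.615/C = 1.1510; K_s = 1+0.5/C = 1.0520
F_a = (F_max−F_min)/2 = 589.5 N; F_m = (F_max+F_min)/2 = 1170.5 N
τ_a = K_W·8F_aD/(πd³) = 1.1510 × 533.81 = 614.42 MPa
τ_m = K_s·8F_mD/(πd³) = 1.0520 × 1059.9 = 1115 MPa
Goodman: 1/n_f = τ_a/S_se + τ_m/S_su = 614.42/476 + 1115/1130 = 1.29080 + 0.98675 = 2.2775
n_f = 1/2.2775 = 0.4391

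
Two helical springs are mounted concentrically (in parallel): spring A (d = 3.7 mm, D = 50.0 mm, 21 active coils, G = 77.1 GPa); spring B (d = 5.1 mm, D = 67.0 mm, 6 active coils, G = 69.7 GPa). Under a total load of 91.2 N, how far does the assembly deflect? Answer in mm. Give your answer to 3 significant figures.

23.1 mm

k_A = Gd⁴/(8D³N_a) = (77.1×10³)(3.7⁴)/(8·50.0³·21) = 0.68808 N/mm
k_B = Gd⁴/(8D³N_a) = (69.7×10³)(5.1⁴)/(8·67.0³·6) = 3.2662 N/mm
Parallel: k_eq = 0.68808 + 3.2662 = 3.9543 N/mm
δ = F/k_eq = 91.2/3.9543 = 23.063 mm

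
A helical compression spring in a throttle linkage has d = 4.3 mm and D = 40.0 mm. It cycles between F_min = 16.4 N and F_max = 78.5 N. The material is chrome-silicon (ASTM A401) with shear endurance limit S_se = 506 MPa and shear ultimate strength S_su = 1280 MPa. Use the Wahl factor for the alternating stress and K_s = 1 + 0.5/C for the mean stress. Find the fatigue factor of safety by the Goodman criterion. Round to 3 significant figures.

C = D/d = 40.0/4.3 = 9.3023; K_W = (4C−1)/(4C−4)+0.615/C = 1.1564; K_s = 1+0.5/C = 1.0537
F_a = (F_max−F_min)/2 = 31.05 N; F_m = (F_max+F_min)/2 = 47.45 N
τ_a = K_W·8F_aD/(πd³) = 1.1564 × 39.779 = 46.003 MPa
τ_m = K_s·8F_mD/(πd³) = 1.0537 × 60.79 = 64.057 MPa
Goodman: 1/n_f = τ_a/S_se + τ_m/S_su = 46.003/506 + 64.057/1280 = 0.09091 + 0.05004 = 0.14096
n_f = 1/0.14096 = 7.094

7.09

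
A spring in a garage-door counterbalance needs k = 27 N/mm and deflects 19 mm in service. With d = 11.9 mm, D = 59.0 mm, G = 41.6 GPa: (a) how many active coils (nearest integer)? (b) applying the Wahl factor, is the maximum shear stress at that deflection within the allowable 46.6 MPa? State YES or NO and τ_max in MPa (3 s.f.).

(a) 19 coils; (b) NO, τ_max = 59.5 MPa

N_a = Gd⁴/(8D³k) = (41.6×10³)(11.9⁴)/(8·59.0³·27) = 18.8 → N_a = 19
Actual rate k = Gd⁴/(8D³·19) = 26.723 N/mm
Working load F = kδ = 26.723·19 = 507.73 N
C = 59.0/11.9 = 4.9580; K_W = (4C−1)/(4C−4)+0.615/C = 1.3135
τ_max = K_W·8FD/(πd³) = 1.3135·45.267 = 59.46 MPa
τ_max > 46.6 MPa → exceeds allowable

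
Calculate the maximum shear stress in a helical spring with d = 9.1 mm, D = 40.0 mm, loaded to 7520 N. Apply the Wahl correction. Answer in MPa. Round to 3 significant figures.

Spring index C = D/d = 40.0/9.1 = 4.3956
K_W = (4C−1)/(4C−4) + 0.615/C = 16.582/13.582 + 0.1399 = 1.3608
τ₀ = 8FD/(πd³) = 8·7520·40.0/(π·9.1³) = 2.4064e+06/2367.4 = 1016.5 MPa
τ_max = K·τ₀ = 1.3608 × 1016.5 = 1383.2 MPa

1380 MPa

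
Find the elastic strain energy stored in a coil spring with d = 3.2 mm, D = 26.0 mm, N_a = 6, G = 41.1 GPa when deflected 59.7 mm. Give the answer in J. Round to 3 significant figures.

k = Gd⁴/(8D³N_a) = (41.1×10³)(3.2⁴)/(8·26.0³·6) = 5.1083 N/mm
U = ½kδ² = 0.5 × 5.1083 × 59.7² = 9103.3 N·mm = 9.1033 J

9.10 J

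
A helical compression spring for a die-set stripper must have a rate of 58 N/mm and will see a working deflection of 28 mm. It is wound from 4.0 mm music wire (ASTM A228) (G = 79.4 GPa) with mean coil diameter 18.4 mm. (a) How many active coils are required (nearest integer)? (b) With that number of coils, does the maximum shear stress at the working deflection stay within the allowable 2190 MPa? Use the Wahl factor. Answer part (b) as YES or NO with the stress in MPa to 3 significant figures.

N_a = Gd⁴/(8D³k) = (79.4×10³)(4.0⁴)/(8·18.4³·58) = 7.032 → N_a = 7
Actual rate k = Gd⁴/(8D³·7) = 58.267 N/mm
Working load F = kδ = 58.267·28 = 1631.5 N
C = 18.4/4.0 = 4.6000; K_W = (4C−1)/(4C−4)+0.615/C = 1.3420
τ_max = K_W·8FD/(πd³) = 1.3420·1194.4 = 1602.9 MPa
τ_max ≤ 2190 MPa → acceptable

(a) 7 coils; (b) YES, τ_max = 1600 MPa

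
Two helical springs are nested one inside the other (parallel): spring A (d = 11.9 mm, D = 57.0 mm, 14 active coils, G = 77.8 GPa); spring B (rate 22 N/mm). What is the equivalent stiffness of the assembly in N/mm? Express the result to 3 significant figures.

97.2 N/mm

k_A = Gd⁴/(8D³N_a) = (77.8×10³)(11.9⁴)/(8·57.0³·14) = 75.219 N/mm
Parallel: k_eq = 75.219 + 22 = 97.219 N/mm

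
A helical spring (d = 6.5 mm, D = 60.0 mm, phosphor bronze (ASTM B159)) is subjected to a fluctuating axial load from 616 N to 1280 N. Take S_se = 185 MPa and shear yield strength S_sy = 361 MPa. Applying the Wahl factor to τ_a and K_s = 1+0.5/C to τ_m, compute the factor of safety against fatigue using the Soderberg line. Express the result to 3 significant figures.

0.371

C = D/d = 60.0/6.5 = 9.2308; K_W = (4C−1)/(4C−4)+0.615/C = 1.1577; K_s = 1+0.5/C = 1.0542
F_a = (F_max−F_min)/2 = 332 N; F_m = (F_max+F_min)/2 = 948 N
τ_a = K_W·8F_aD/(πd³) = 1.1577 × 184.71 = 213.85 MPa
τ_m = K_s·8F_mD/(πd³) = 1.0542 × 527.42 = 555.99 MPa
Soderberg: 1/n_f = τ_a/S_se + τ_m/S_sy = 213.85/185 + 555.99/361 = 1.15593 + 1.54015 = 2.6961
n_f = 1/2.6961 = 0.3709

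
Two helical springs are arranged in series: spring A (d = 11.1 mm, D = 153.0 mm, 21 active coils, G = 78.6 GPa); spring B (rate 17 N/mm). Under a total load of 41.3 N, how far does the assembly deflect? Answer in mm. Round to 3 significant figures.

k_A = Gd⁴/(8D³N_a) = (78.6×10³)(11.1⁴)/(8·153.0³·21) = 1.983 N/mm
Series: 1/k_eq = 1/1.983 + 1/17 = 0.5631; k_eq = 1.7759 N/mm
δ = F/k_eq = 41.3/1.7759 = 23.256 mm

23.3 mm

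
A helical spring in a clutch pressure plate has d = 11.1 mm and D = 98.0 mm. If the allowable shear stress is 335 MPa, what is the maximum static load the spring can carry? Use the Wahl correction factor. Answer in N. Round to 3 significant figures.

C = D/d = 98.0/11.1 = 8.8288
K_W = (4C−1)/(4C−4) + 0.615/C = 34.315/31.315 + 0.0697 = 1.1655
τ_max = K·8FD/(πd³) → F_max = τ_allow·πd³/(8DK)
F_max = 335·π·11.1³/(8·98.0·1.1655) = 1.4393e+06/913.72 = 1575.3 N

1580 N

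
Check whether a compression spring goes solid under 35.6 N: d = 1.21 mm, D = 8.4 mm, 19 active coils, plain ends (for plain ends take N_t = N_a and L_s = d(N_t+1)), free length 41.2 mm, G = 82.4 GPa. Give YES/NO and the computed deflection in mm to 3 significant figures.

k = Gd⁴/(8D³N_a) = (82.4×10³)(1.21⁴)/(8·8.4³·19) = 1.9606 N/mm
N_t = 19; L_s = 1.21·20 = 24.2 mm; δ_solid = L₀ − L_s = 41.2 − 24.2 = 17 mm
δ = F/k = 35.6/1.9606 = 18.158 mm
δ ≥ δ_solid → spring goes solid

YES, δ = 18.2 mm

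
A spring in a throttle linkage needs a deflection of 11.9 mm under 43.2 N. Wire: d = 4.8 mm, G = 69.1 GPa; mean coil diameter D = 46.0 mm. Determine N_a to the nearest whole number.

13

Required rate k = F/δ = 43.2/11.9 = 3.6303 N/mm
N_a = Gd⁴/(8D³k) = (69.1×10³ × 4.8⁴)/(8 × 46.0³ × 3.6303)
    = 3.66812e+07 / 2.82683e+06 = 12.98 → 13 coils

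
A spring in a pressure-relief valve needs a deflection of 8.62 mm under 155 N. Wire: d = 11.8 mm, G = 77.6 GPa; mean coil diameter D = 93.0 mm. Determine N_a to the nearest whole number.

13

Required rate k = F/δ = 155/8.62 = 17.981 N/mm
N_a = Gd⁴/(8D³k) = (77.6×10³ × 11.8⁴)/(8 × 93.0³ × 17.981)
    = 1.50449e+09 / 1.15708e+08 = 13 → 13 coils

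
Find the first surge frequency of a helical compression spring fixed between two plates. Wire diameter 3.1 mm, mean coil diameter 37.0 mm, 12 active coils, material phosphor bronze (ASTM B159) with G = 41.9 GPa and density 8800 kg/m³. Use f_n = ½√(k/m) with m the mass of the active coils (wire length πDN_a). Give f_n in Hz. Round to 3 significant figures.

k = Gd⁴/(8D³N_a) = (41.9×10³)(3.1⁴)/(8·37.0³·12) = 0.79576 N/mm = 795.76 N/m
Wire length L = πDN_a = π·37.0·12 = 1394.9 mm
m = ρ·(πd²/4)·L = 8800 × 7.5477×10⁻⁶ m² × 1.3949 m = 0.092646 kg
f_n = ½√(k/m) = 0.5·√(795.76/0.092646) = 0.5·√(8589.3) = 46.339 Hz

46.3 Hz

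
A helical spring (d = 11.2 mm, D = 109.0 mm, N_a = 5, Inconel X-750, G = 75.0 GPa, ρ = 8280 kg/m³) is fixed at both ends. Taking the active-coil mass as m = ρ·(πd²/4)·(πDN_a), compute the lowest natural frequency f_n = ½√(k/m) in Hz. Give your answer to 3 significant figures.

63.9 Hz

k = Gd⁴/(8D³N_a) = (75.0×10³)(11.2⁴)/(8·109.0³·5) = 22.782 N/mm = 22782 N/m
Wire length L = πDN_a = π·109.0·5 = 1712.2 mm
m = ρ·(πd²/4)·L = 8280 × 98.52×10⁻⁶ m² × 1.7122 m = 1.3967 kg
f_n = ½√(k/m) = 0.5·√(22782/1.3967) = 0.5·√(16311) = 63.858 Hz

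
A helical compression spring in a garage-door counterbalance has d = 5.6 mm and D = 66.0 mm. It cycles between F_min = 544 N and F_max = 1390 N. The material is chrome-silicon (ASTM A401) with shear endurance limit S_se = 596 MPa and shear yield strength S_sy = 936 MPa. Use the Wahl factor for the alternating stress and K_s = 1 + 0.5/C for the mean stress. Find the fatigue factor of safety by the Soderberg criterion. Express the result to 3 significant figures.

0.558

C = D/d = 66.0/5.6 = 11.7857; K_W = (4C−1)/(4C−4)+0.615/C = 1.1217; K_s = 1+0.5/C = 1.0424
F_a = (F_max−F_min)/2 = 423 N; F_m = (F_max+F_min)/2 = 967 N
τ_a = K_W·8F_aD/(πd³) = 1.1217 × 404.82 = 454.09 MPa
τ_m = K_s·8F_mD/(πd³) = 1.0424 × 925.44 = 964.7 MPa
Soderberg: 1/n_f = τ_a/S_se + τ_m/S_sy = 454.09/596 + 964.7/936 = 0.76190 + 1.03066 = 1.7926
n_f = 1/1.7926 = 0.5579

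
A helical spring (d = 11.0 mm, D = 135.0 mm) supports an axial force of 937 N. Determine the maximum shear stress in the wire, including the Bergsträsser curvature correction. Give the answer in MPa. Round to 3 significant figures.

Spring index C = D/d = 135.0/11.0 = 12.2727
K_B = (4C+2)/(4C−3) = 51.091/46.091 = 1.1085
τ₀ = 8FD/(πd³) = 8·937·135.0/(π·11.0³) = 1.01196e+06/4181.5 = 242.01 MPa
τ_max = K·τ₀ = 1.1085 × 242.01 = 268.26 MPa

268 MPa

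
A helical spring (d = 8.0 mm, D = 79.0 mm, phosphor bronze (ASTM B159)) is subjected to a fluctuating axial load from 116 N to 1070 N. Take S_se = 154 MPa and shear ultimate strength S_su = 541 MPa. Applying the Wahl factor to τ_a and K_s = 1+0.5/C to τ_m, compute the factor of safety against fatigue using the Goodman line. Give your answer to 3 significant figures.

C = D/d = 79.0/8.0 = 9.8750; K_W = (4C−1)/(4C−4)+0.615/C = 1.1468; K_s = 1+0.5/C = 1.0506
F_a = (F_max−F_min)/2 = 477 N; F_m = (F_max+F_min)/2 = 593 N
τ_a = K_W·8F_aD/(πd³) = 1.1468 × 187.42 = 214.93 MPa
τ_m = K_s·8F_mD/(πd³) = 1.0506 × 233 = 244.8 MPa
Goodman: 1/n_f = τ_a/S_se + τ_m/S_su = 214.93/154 + 244.8/541 = 1.39565 + 0.45249 = 1.8481
n_f = 1/1.8481 = 0.5411

0.541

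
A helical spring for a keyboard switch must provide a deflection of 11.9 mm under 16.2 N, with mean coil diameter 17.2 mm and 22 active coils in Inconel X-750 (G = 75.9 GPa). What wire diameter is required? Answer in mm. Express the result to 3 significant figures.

Required rate k = F/δ = 16.2/11.9 = 1.3613 N/mm
d = (8D³N_a·k / G)^(1/4) = (8·17.2³·22·1.3613 / (75.9×10³))^0.25
  = (16.063)^0.25 = 2.0020 mm

2.00 mm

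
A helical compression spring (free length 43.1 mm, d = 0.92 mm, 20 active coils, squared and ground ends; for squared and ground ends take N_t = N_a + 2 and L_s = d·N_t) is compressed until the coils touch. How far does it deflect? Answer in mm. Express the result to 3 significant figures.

22.9 mm

N_t = 22; L_s = 0.92·22 = 20.24 mm
δ_solid = L₀ − L_s = 43.1 − 20.24 = 22.86 mm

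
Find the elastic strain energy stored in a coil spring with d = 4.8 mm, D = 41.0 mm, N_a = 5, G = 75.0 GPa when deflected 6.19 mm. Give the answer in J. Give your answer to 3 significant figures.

k = Gd⁴/(8D³N_a) = (75.0×10³)(4.8⁴)/(8·41.0³·5) = 14.442 N/mm
U = ½kδ² = 0.5 × 14.442 × 6.19² = 276.67 N·mm = 0.27667 J

0.277 J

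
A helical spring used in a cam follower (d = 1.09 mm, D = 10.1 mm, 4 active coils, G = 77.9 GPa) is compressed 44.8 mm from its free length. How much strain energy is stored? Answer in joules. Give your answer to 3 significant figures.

k = Gd⁴/(8D³N_a) = (77.9×10³)(1.09⁴)/(8·10.1³·4) = 3.3353 N/mm
U = ½kδ² = 0.5 × 3.3353 × 44.8² = 3347 N·mm = 3.347 J

3.35 J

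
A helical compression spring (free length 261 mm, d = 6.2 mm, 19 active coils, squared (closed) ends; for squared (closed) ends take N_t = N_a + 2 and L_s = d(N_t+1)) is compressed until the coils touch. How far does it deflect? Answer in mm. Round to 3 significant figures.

125 mm

N_t = 21; L_s = 6.2·22 = 136.4 mm
δ_solid = L₀ − L_s = 261 − 136.4 = 124.6 mm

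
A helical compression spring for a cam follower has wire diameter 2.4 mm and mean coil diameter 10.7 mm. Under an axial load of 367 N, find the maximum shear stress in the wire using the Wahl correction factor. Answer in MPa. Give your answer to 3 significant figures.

Spring index C = D/d = 10.7/2.4 = 4.4583
K_W = (4C−1)/(4C−4) + 0.615/C = 16.833/13.833 + 0.1379 = 1.3548
τ₀ = 8FD/(πd³) = 8·367·10.7/(π·2.4³) = 31415.2/43.429 = 723.36 MPa
τ_max = K·τ₀ = 1.3548 × 723.36 = 980.02 MPa

980 MPa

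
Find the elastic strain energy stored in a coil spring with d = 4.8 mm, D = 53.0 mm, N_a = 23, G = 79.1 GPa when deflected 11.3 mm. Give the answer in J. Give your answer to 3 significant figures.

k = Gd⁴/(8D³N_a) = (79.1×10³)(4.8⁴)/(8·53.0³·23) = 1.5328 N/mm
U = ½kδ² = 0.5 × 1.5328 × 11.3² = 97.864 N·mm = 0.097864 J

0.0979 J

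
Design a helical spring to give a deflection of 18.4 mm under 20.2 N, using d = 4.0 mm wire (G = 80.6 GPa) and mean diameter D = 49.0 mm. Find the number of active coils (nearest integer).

Required rate k = F/δ = 20.2/18.4 = 1.0978 N/mm
N_a = Gd⁴/(8D³k) = (80.6×10³ × 4.0⁴)/(8 × 49.0³ × 1.0978)
    = 2.06336e+07 / 1.03327e+06 = 19.97 → 20 coils

20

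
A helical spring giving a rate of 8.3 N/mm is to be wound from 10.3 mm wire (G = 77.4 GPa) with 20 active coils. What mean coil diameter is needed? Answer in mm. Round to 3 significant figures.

D = (Gd⁴/(8N_a·k))^(1/3) = (77.4×10³·10.3⁴/(8·20·8.3))^(1/3)
  = (655982)^(1/3) = 86.8888 mm

86.9 mm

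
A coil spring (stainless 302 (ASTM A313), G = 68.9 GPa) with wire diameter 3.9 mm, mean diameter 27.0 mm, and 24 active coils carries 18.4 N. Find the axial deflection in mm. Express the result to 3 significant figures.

4.36 mm

k = Gd⁴/(8D³N_a) = (68.9×10³)(3.9⁴)/(8·27.0³·24) = 4.2178 N/mm
δ = F/k = 18.4 / 4.2178 = 4.3625 mm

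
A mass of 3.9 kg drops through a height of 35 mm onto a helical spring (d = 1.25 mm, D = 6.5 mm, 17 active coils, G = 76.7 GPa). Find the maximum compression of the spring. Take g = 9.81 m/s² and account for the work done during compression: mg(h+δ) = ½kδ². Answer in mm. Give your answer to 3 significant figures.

32.0 mm

k = Gd⁴/(8D³N_a) = (76.7×10³)(1.25⁴)/(8·6.5³·17) = 5.0137 N/mm
W = mg = 3.9 × 9.81 = 38.259 N
½kδ² − Wδ − Wh = 0 → δ = (W + √(W² + 2kWh))/k
δ = (38.259 + √(1463.8 + 13427.3))/5.0137 = (38.259 + 122.03)/5.0137 = 31.97 mm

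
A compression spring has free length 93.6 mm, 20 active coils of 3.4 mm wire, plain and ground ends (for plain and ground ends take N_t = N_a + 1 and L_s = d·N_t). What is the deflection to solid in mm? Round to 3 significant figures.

22.2 mm

N_t = 21; L_s = 3.4·21 = 71.4 mm
δ_solid = L₀ − L_s = 93.6 − 71.4 = 22.2 mm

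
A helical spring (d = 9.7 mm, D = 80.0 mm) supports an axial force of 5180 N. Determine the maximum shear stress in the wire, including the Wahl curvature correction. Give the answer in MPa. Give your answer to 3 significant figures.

Spring index C = D/d = 80.0/9.7 = 8.2474
K_W = (4C−1)/(4C−4) + 0.615/C = 31.990/28.990 + 0.0746 = 1.1781
τ₀ = 8FD/(πd³) = 8·5180·80.0/(π·9.7³) = 3.3152e+06/2867.2 = 1156.2 MPa
τ_max = K·τ₀ = 1.1781 × 1156.2 = 1362.1 MPa

1360 MPa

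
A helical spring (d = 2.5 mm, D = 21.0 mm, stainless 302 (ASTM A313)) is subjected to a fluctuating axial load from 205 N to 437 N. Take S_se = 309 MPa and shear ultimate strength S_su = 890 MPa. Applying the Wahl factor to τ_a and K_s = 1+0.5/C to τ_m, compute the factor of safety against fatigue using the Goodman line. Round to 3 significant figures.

0.355

C = D/d = 21.0/2.5 = 8.4000; K_W = (4C−1)/(4C−4)+0.615/C = 1.1746; K_s = 1+0.5/C = 1.0595
F_a = (F_max−F_min)/2 = 116 N; F_m = (F_max+F_min)/2 = 321 N
τ_a = K_W·8F_aD/(πd³) = 1.1746 × 397.01 = 466.31 MPa
τ_m = K_s·8F_mD/(πd³) = 1.0595 × 1098.6 = 1164 MPa
Goodman: 1/n_f = τ_a/S_se + τ_m/S_su = 466.31/309 + 1164/890 = 1.50909 + 1.30787 = 2.817
n_f = 1/2.817 = 0.355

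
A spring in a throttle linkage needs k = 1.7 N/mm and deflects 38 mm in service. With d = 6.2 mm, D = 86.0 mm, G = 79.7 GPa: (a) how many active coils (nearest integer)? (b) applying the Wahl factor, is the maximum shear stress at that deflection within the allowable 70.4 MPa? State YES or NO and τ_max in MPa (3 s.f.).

(a) 14 coils; (b) YES, τ_max = 63.6 MPa

N_a = Gd⁴/(8D³k) = (79.7×10³)(6.2⁴)/(8·86.0³·1.7) = 13.61 → N_a = 14
Actual rate k = Gd⁴/(8D³·14) = 1.6531 N/mm
Working load F = kδ = 1.6531·38 = 62.82 N
C = 86.0/6.2 = 13.8710; K_W = (4C−1)/(4C−4)+0.615/C = 1.1026
τ_max = K_W·8FD/(πd³) = 1.1026·57.724 = 63.647 MPa
τ_max ≤ 70.4 MPa → acceptable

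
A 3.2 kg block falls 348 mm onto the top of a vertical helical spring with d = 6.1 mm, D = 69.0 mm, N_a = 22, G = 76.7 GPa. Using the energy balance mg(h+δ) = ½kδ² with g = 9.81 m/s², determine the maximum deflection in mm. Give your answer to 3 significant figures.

127 mm

k = Gd⁴/(8D³N_a) = (76.7×10³)(6.1⁴)/(8·69.0³·22) = 1.8368 N/mm
W = mg = 3.2 × 9.81 = 31.392 N
½kδ² − Wδ − Wh = 0 → δ = (W + √(W² + 2kWh))/k
δ = (31.392 + √(985.46 + 40131.3))/1.8368 = (31.392 + 202.77)/1.8368 = 127.49 mm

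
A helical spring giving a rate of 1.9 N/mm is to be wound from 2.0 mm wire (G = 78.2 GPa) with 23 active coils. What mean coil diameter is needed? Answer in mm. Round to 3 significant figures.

D = (Gd⁴/(8N_a·k))^(1/3) = (78.2×10³·2.0⁴/(8·23·1.9))^(1/3)
  = (3578.95)^(1/3) = 15.2963 mm

15.3 mm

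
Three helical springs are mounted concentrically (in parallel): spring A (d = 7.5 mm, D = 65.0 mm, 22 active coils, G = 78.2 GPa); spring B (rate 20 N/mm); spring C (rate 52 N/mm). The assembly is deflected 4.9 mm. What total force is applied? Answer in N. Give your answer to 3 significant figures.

k_A = Gd⁴/(8D³N_a) = (78.2×10³)(7.5⁴)/(8·65.0³·22) = 5.1192 N/mm
Parallel: k_eq = 5.1192 + 20 + 52 = 77.119 N/mm
F = k_eq·δ = 77.119·4.9 = 377.88 N

378 N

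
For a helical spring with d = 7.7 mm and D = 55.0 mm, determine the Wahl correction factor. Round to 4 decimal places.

C = D/d = 55.0/7.7 = 7.1429
K_W = (4C−1)/(4C−4) + 0.615/C = 27.571/24.571 + 0.0861 = 1.2082

1.2082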